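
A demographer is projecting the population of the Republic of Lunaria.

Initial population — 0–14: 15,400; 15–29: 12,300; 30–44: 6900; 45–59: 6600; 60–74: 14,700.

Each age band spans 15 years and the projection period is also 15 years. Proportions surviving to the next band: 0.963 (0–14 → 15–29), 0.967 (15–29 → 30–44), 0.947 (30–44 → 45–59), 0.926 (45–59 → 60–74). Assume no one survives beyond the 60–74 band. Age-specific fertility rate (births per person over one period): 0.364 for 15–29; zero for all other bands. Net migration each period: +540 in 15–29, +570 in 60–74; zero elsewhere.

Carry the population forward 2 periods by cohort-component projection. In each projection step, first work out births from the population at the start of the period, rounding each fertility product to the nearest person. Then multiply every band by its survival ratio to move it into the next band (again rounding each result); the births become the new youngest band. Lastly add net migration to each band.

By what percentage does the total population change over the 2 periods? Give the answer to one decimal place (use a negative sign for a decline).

-22.7

Call the groups 1 to 5, youngest first.
Period 1:
Births: 12300 × 0.364 = 4477
Group 2: 15400 × 0.963 = 14830
Group 3: 12300 × 0.967 = 11894
Group 4: 6900 × 0.947 = 6534
Group 5: 6600 × 0.926 = 6112
Net migration: Group 2 + 540 → 15370; Group 5 + 570 → 6682
Population now: 0–14=4477, 15–29=15370, 30–44=11894, 45–59=6534, 60–74=6682
Period 2:
Births: 15370 × 0.364 = 5595
Group 2: 4477 × 0.963 = 4311
Group 3: 15370 × 0.967 = 14863
Group 4: 11894 × 0.947 = 11264
Group 5: 6534 × 0.926 = 6050
Net migration: Group 2 + 540 → 4851; Group 5 + 570 → 6620
Population now: 0–14=5595, 15–29=4851, 30–44=14863, 45–59=11264, 60–74=6620
Total: 55900 → 43193; change = -12707; percentage change = -22.7%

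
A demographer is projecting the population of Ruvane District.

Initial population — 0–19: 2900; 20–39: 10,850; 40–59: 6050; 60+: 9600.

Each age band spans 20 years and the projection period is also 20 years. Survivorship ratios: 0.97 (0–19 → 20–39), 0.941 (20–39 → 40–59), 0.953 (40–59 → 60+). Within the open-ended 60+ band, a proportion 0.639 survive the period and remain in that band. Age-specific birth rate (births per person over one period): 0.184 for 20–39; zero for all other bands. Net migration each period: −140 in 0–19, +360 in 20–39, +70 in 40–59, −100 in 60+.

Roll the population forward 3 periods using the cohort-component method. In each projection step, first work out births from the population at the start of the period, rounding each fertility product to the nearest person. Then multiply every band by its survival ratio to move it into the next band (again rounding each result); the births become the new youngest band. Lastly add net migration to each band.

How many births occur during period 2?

(Groups numbered youngest = 1 to oldest = 4.)
After projecting period 1:
Births: 10850 × 0.184 = 1996
Group 2: 2900 × 0.97 = 2813
Group 3: 10850 × 0.941 = 10210
Group 4: 6050 × 0.953 + 9600 × 0.639 = 5766 + 6134 = 11900
Net migration: Group 1 − 140 → 1856; Group 2 + 360 → 3173; Group 3 + 70 → 10280; Group 4 − 100 → 11800
Population now: 0–19=1856, 20–39=3173, 40–59=10280, 60+=11800
After projecting period 2:
Births: 3173 × 0.184 = 584
Group 2: 1856 × 0.97 = 1800
Group 3: 3173 × 0.941 = 2986
Group 4: 10280 × 0.953 + 11800 × 0.639 = 9797 + 7540 = 17337
Net migration: Group 1 − 140 → 444; Group 2 + 360 → 2160; Group 3 + 70 → 3056; Group 4 − 100 → 17237
Population now: 0–19=444, 20–39=2160, 40–59=3056, 60+=17237

584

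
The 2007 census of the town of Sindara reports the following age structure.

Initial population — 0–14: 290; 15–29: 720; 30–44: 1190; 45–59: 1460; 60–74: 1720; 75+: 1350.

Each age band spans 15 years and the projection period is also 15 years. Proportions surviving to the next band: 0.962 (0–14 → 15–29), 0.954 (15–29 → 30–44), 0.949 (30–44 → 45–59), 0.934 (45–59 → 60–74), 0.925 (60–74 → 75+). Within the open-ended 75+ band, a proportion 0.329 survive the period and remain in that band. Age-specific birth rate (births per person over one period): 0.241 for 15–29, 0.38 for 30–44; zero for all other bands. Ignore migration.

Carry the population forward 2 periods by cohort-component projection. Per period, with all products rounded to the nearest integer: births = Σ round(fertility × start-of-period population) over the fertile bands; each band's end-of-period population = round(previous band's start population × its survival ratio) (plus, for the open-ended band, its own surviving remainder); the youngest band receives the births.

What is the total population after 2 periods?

Period 1.
Births: 720 × 0.241 = 174  |  1190 × 0.38 = 452 ⇒ total 626
15–29: 290 × 0.962 = 279
30–44: 720 × 0.954 = 687
45–59: 1190 × 0.949 = 1129
60–74: 1460 × 0.934 = 1364
75+: 1720 × 0.925 + 1350 × 0.329 = 1591 + 444 = 2035
→ [626, 279, 687, 1129, 1364, 2035]
Period 2.
Births: 279 × 0.241 = 67  |  687 × 0.38 = 261 ⇒ total 328
15–29: 626 × 0.962 = 602
30–44: 279 × 0.954 = 266
45–59: 687 × 0.949 = 652
60–74: 1129 × 0.934 = 1054
75+: 1364 × 0.925 + 2035 × 0.329 = 1262 + 670 = 1932
→ [328, 602, 266, 652, 1054, 1932]
Total after period 2: 328 + 602 + 266 + 652 + 1054 + 1932 = 4834

4834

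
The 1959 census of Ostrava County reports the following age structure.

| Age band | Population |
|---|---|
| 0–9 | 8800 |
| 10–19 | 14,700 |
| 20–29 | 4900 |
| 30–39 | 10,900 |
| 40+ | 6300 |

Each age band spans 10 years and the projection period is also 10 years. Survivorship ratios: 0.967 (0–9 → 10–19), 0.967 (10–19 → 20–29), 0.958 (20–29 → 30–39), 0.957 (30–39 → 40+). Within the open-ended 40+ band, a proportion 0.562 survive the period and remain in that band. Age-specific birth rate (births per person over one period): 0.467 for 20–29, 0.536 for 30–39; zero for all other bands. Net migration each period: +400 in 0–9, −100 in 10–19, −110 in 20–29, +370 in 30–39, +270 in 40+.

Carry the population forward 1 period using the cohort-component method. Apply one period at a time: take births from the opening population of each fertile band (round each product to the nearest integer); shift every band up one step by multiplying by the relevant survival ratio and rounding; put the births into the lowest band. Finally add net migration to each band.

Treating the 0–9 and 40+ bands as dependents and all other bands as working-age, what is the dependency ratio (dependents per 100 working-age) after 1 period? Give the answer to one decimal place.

82.6

Period 1.
Births: 4900 * 0.467 = 2288 ; 10900 * 0.536 = 5842 → 8130
10–19: 8800 * 0.967 = 8510
20–29: 14700 * 0.967 = 14215
30–39: 4900 * 0.958 = 4694
40+: 10900 * 0.957 + 6300 * 0.562 = 10431 + 3541 = 13972
Net migration: 0–9 + 400 → 8530; 10–19 − 100 → 8410; 20–29 − 110 → 14105; 30–39 + 370 → 5064; 40+ + 270 → 14242
Population now: 0–9=8530, 10–19=8410, 20–29=14105, 30–39=5064, 40+=14242
Dependents (band 0–9 + band 40+) = 8530 + 14242 = 22772; working-age = 27579; ratio = 22772/27579 × 100 = 82.6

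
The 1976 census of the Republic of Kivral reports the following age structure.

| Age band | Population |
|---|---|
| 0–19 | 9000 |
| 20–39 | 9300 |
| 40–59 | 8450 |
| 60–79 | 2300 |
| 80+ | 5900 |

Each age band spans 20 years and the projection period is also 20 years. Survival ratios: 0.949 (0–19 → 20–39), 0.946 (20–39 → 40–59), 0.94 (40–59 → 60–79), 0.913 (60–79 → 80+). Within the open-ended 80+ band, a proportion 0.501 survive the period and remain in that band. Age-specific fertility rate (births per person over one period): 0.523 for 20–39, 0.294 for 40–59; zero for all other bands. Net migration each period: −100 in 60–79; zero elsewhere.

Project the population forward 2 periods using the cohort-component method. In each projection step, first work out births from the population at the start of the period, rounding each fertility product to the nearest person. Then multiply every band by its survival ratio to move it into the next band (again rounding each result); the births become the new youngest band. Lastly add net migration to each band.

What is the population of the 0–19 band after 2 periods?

7054

Period 1.
Births: 9300 × 0.523 = 4864 ; 8450 × 0.294 = 2484 — total 7348
20–39: 9000 × 0.949 = 8541
40–59: 9300 × 0.946 = 8798
60–79: 8450 × 0.94 = 7943
80+: 2300 × 0.913 + 5900 × 0.501 = 2100 + 2956 = 5056
Net migration: 60–79 − 100 → 7843
→ [7348, 8541, 8798, 7843, 5056]
Period 2.
Births: 8541 × 0.523 = 4467 ; 8798 × 0.294 = 2587 — total 7054
20–39: 7348 × 0.949 = 6973
40–59: 8541 × 0.946 = 8080
60–79: 8798 × 0.94 = 8270
80+: 7843 × 0.913 + 5056 × 0.501 = 7161 + 2533 = 9694
Net migration: 60–79 − 100 → 8170
→ [7054, 6973, 8080, 8170, 9694]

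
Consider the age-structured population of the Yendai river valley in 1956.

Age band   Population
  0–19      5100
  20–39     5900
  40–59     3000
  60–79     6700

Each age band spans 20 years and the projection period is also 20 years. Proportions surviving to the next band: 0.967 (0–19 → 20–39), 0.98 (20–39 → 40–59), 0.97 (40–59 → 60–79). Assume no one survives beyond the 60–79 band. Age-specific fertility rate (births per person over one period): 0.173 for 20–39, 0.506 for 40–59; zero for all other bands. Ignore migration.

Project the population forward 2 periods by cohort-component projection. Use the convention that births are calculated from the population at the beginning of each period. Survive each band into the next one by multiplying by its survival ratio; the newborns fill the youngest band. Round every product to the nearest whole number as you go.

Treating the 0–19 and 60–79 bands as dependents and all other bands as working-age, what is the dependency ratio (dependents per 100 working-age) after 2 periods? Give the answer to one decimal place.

128.8

Call the groups 1 to 4, youngest first.
Period 1.
Births: 5900 * 0.173 = 1021, 3000 * 0.506 = 1518 → 2539
Group 2: 5100 * 0.967 = 4932
Group 3: 5900 * 0.98 = 5782
Group 4: 3000 * 0.97 = 2910
End of period: [2539, 4932, 5782, 2910]
Period 2.
Births: 4932 * 0.173 = 853, 5782 * 0.506 = 2926 → 3779
Group 2: 2539 * 0.967 = 2455
Group 3: 4932 * 0.98 = 4833
Group 4: 5782 * 0.97 = 5609
End of period: [3779, 2455, 4833, 5609]
Dependents (band 0–19 + band 60–79) = 3779 + 5609 = 9388; working-age = 7288; ratio = 9388/7288 × 100 = 128.8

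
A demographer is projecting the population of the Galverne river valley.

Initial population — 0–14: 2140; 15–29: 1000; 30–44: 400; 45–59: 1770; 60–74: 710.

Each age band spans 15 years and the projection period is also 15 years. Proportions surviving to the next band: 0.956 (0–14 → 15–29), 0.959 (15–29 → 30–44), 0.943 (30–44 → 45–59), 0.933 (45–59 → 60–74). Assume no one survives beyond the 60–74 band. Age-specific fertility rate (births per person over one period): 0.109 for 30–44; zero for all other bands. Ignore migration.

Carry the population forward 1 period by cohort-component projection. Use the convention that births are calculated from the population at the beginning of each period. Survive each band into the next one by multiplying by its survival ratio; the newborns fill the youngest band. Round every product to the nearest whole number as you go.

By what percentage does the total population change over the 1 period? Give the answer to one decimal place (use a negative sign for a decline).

-15.7

(Groups numbered youngest = 1 to oldest = 5.)
Period 1:
Births: 400 * 0.109 = 44
Group 2: 2140 * 0.956 = 2046
Group 3: 1000 * 0.959 = 959
Group 4: 400 * 0.943 = 377
Group 5: 1770 * 0.933 = 1651
Population now: 0–14=44, 15–29=2046, 30–44=959, 45–59=377, 60–74=1651
Total: 6020 → 5077; change = -943; percentage change = -15.7%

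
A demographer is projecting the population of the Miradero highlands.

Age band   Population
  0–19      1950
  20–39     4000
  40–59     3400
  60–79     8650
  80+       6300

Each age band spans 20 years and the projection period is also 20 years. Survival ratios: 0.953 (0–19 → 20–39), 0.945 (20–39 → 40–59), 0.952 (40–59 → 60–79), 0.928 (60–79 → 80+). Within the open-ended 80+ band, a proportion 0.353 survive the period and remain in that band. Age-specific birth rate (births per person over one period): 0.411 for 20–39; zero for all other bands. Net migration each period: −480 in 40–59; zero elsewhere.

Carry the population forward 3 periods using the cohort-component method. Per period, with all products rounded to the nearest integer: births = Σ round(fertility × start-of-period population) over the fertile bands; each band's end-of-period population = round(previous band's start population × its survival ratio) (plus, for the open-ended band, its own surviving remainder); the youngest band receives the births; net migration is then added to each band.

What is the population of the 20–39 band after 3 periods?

Call the groups 1 to 5, youngest first.
[period 1]
Births: 4000 * 0.411 = 1644
Group 2: 1950 * 0.953 = 1858
Group 3: 4000 * 0.945 = 3780
Group 4: 3400 * 0.952 = 3237
Group 5: 8650 * 0.928 + 6300 * 0.353 = 8027 + 2224 = 10251
Net migration: Group 3 − 480 → 3300
End of period: [1644, 1858, 3300, 3237, 10251]
[period 2]
Births: 1858 * 0.411 = 764
Group 2: 1644 * 0.953 = 1567
Group 3: 1858 * 0.945 = 1756
Group 4: 3300 * 0.952 = 3142
Group 5: 3237 * 0.928 + 10251 * 0.353 = 3004 + 3619 = 6623
Net migration: Group 3 − 480 → 1276
End of period: [764, 1567, 1276, 3142, 6623]
[period 3]
Births: 1567 * 0.411 = 644
Group 2: 764 * 0.953 = 728
Group 3: 1567 * 0.945 = 1481
Group 4: 1276 * 0.952 = 1215
Group 5: 3142 * 0.928 + 6623 * 0.353 = 2916 + 2338 = 5254
Net migration: Group 3 − 480 → 1001
End of period: [644, 728, 1001, 1215, 5254]

728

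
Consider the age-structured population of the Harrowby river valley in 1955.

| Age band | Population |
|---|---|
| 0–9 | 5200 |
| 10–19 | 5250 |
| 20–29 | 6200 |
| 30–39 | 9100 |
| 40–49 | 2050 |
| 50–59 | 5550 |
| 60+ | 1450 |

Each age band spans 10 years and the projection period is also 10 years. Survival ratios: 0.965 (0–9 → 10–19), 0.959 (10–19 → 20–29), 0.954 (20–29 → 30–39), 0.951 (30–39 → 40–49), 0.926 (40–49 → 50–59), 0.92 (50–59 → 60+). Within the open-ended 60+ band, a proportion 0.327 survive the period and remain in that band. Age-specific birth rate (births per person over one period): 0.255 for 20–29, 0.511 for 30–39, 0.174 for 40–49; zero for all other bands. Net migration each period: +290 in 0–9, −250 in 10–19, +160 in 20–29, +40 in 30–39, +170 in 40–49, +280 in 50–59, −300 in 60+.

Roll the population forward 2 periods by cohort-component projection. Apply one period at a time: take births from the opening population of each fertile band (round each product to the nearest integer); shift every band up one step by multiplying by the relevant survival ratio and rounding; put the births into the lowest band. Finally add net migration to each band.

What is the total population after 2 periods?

After projecting period 1:
Births: 6200 × 0.255 = 1581, 9100 × 0.511 = 4650, 2050 × 0.174 = 357 → total 6588
10–19: 5200 × 0.965 = 5018
20–29: 5250 × 0.959 = 5035
30–39: 6200 × 0.954 = 5915
40–49: 9100 × 0.951 = 8654
50–59: 2050 × 0.926 = 1898
60+: 5550 × 0.92 + 1450 × 0.327 = 5106 + 474 = 5580
Net migration: 0–9 + 290 → 6878; 10–19 − 250 → 4768; 20–29 + 160 → 5195; 30–39 + 40 → 5955; 40–49 + 170 → 8824; 50–59 + 280 → 2178; 60+ − 300 → 5280
Giving 6878 / 4768 / 5195 / 5955 / 8824 / 2178 / 5280.
After projecting period 2:
Births: 5195 × 0.255 = 1325, 5955 × 0.511 = 3043, 8824 × 0.174 = 1535 → total 5903
10–19: 6878 × 0.965 = 6637
20–29: 4768 × 0.959 = 4573
30–39: 5195 × 0.954 = 4956
40–49: 5955 × 0.951 = 5663
50–59: 8824 × 0.926 = 8171
60+: 2178 × 0.92 + 5280 × 0.327 = 2004 + 1727 = 3731
Net migration: 0–9 + 290 → 6193; 10–19 − 250 → 6387; 20–29 + 160 → 4733; 30–39 + 40 → 4996; 40–49 + 170 → 5833; 50–59 + 280 → 8451; 60+ − 300 → 3431
Giving 6193 / 6387 / 4733 / 4996 / 5833 / 8451 / 3431.
Total after period 2: 6193 + 6387 + 4733 + 4996 + 5833 + 8451 + 3431 = 40024

40024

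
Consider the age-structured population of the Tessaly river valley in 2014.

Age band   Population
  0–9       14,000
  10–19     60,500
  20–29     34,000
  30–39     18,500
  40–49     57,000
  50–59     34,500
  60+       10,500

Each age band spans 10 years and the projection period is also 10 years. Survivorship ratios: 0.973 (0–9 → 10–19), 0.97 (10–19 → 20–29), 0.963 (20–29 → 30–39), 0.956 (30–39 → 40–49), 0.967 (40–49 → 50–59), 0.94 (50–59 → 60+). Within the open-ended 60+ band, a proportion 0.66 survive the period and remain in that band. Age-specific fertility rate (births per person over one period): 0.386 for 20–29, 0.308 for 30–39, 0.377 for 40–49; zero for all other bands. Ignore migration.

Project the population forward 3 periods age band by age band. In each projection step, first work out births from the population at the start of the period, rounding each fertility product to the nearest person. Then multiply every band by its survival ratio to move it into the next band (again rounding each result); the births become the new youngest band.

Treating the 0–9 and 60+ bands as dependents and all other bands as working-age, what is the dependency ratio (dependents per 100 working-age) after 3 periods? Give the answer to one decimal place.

58.7

Call the bands 1 to 7, youngest first.
[period 1]
Births: 34000 × 0.386 = 13124, 18500 × 0.308 = 5698, 57000 × 0.377 = 21489 → total 40311
Band 2: 14000 × 0.973 = 13622
Band 3: 60500 × 0.97 = 58685
Band 4: 34000 × 0.963 = 32742
Band 5: 18500 × 0.956 = 17686
Band 6: 57000 × 0.967 = 55119
Band 7: 34500 × 0.94 + 10500 × 0.66 = 32430 + 6930 = 39360
Population now: 0–9=40311, 10–19=13622, 20–29=58685, 30–39=32742, 40–49=17686, 50–59=55119, 60+=39360
[period 2]
Births: 58685 × 0.386 = 22652, 32742 × 0.308 = 10085, 17686 × 0.377 = 6668 → total 39405
Band 2: 40311 × 0.973 = 39223
Band 3: 13622 × 0.97 = 13213
Band 4: 58685 × 0.963 = 56514
Band 5: 32742 × 0.956 = 31301
Band 6: 17686 × 0.967 = 17102
Band 7: 55119 × 0.94 + 39360 × 0.66 = 51812 + 25978 = 77790
Population now: 0–9=39405, 10–19=39223, 20–29=13213, 30–39=56514, 40–49=31301, 50–59=17102, 60+=77790
[period 3]
Births: 13213 × 0.386 = 5100, 56514 × 0.308 = 17406, 31301 × 0.377 = 11800 → total 34306
Band 2: 39405 × 0.973 = 38341
Band 3: 39223 × 0.97 = 38046
Band 4: 13213 × 0.963 = 12724
Band 5: 56514 × 0.956 = 54027
Band 6: 31301 × 0.967 = 30268
Band 7: 17102 × 0.94 + 77790 × 0.66 = 16076 + 51341 = 67417
Population now: 0–9=34306, 10–19=38341, 20–29=38046, 30–39=12724, 40–49=54027, 50–59=30268, 60+=67417
Dependents (band 0–9 + band 60+) = 34306 + 67417 = 101723; working-age = 173406; ratio = 101723/173406 × 100 = 58.7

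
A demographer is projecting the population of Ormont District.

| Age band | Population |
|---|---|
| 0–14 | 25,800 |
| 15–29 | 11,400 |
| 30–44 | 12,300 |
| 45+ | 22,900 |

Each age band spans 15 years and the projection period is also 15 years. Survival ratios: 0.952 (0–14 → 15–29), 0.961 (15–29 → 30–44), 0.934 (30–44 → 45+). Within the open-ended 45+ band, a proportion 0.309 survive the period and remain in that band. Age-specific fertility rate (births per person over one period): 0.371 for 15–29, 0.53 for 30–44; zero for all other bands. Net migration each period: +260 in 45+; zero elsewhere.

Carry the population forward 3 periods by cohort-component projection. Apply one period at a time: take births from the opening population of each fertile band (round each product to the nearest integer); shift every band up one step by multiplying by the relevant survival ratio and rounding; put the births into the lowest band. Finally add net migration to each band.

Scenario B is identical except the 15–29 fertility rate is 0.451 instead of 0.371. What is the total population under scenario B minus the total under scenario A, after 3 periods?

Period 1:
Births: 11400 * 0.371 = 4229 ; 12300 * 0.53 = 6519 → total 10748
15–29: 25800 * 0.952 = 24562
30–44: 11400 * 0.961 = 10955
45+: 12300 * 0.934 + 22900 * 0.309 = 11488 + 7076 = 18564
Net migration: 45+ + 260 → 18824
Population now: 0–14=10748, 15–29=24562, 30–44=10955, 45+=18824
Period 2:
Births: 24562 * 0.371 = 9113 ; 10955 * 0.53 = 5806 → total 14919
15–29: 10748 * 0.952 = 10232
30–44: 24562 * 0.961 = 23604
45+: 10955 * 0.934 + 18824 * 0.309 = 10232 + 5817 = 16049
Net migration: 45+ + 260 → 16309
Population now: 0–14=14919, 15–29=10232, 30–44=23604, 45+=16309
Period 3:
Births: 10232 * 0.371 = 3796 ; 23604 * 0.53 = 12510 → total 16306
15–29: 14919 * 0.952 = 14203
30–44: 10232 * 0.961 = 9833
45+: 23604 * 0.934 + 16309 * 0.309 = 22046 + 5039 = 27085
Net migration: 45+ + 260 → 27345
Population now: 0–14=16306, 15–29=14203, 30–44=9833, 45+=27345
Scenario A total after 3 periods: 67687
Scenario B projection —
Period 1:
Births: 11400 * 0.451 = 5141 ; 12300 * 0.53 = 6519 → total 11660
15–29: 25800 * 0.952 = 24562
30–44: 11400 * 0.961 = 10955
45+: 12300 * 0.934 + 22900 * 0.309 = 11488 + 7076 = 18564
Net migration: 45+ + 260 → 18824
Population now: 0–14=11660, 15–29=24562, 30–44=10955, 45+=18824
Period 2:
Births: 24562 * 0.451 = 11077 ; 10955 * 0.53 = 5806 → total 16883
15–29: 11660 * 0.952 = 11100
30–44: 24562 * 0.961 = 23604
45+: 10955 * 0.934 + 18824 * 0.309 = 10232 + 5817 = 16049
Net migration: 45+ + 260 → 16309
Population now: 0–14=16883, 15–29=11100, 30–44=23604, 45+=16309
Period 3:
Births: 11100 * 0.451 = 5006 ; 23604 * 0.53 = 12510 → total 17516
15–29: 16883 * 0.952 = 16073
30–44: 11100 * 0.961 = 10667
45+: 23604 * 0.934 + 16309 * 0.309 = 22046 + 5039 = 27085
Net migration: 45+ + 260 → 27345
Population now: 0–14=17516, 15–29=16073, 30–44=10667, 45+=27345
Scenario B total after 3 periods: 71601
Difference B − A = 71601 − 67687 = 3914

3914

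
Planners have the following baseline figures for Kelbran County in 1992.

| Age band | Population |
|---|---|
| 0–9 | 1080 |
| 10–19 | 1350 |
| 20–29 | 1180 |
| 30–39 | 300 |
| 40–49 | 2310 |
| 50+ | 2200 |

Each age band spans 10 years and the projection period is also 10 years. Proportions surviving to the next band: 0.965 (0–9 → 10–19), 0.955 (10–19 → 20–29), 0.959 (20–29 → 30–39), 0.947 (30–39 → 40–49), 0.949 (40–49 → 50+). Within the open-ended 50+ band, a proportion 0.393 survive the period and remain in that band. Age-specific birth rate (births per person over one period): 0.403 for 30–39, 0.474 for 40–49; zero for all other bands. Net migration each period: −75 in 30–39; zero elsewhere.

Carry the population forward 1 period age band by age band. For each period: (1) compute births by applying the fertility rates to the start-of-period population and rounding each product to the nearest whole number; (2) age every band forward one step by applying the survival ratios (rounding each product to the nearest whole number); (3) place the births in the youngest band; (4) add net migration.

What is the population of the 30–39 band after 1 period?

1057

Call the groups 1 to 6, youngest first.
After projecting period 1:
Births: 300 * 0.403 = 121, 2310 * 0.474 = 1095 → total 1216
Group 2: 1080 * 0.965 = 1042
Group 3: 1350 * 0.955 = 1289
Group 4: 1180 * 0.959 = 1132
Group 5: 300 * 0.947 = 284
Group 6: 2310 * 0.949 + 2200 * 0.393 = 2192 + 865 = 3057
Net migration: Group 4 − 75 → 1057
Population now: 0–9=1216, 10–19=1042, 20–29=1289, 30–39=1057, 40–49=284, 50+=3057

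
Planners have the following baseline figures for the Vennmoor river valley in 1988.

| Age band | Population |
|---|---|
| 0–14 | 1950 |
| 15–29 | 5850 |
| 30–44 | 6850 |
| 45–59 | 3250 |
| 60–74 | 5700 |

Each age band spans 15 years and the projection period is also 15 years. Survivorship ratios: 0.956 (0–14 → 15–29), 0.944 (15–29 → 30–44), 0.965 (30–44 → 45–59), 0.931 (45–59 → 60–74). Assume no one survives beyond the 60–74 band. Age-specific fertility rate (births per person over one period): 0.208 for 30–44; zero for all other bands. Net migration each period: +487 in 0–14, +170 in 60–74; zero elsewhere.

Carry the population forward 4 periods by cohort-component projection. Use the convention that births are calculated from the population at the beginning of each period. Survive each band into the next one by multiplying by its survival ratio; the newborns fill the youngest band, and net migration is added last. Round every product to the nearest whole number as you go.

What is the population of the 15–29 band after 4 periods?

815

Period 1:
Births: 6850 * 0.208 = 1425
15–29: 1950 * 0.956 = 1864
30–44: 5850 * 0.944 = 5522
45–59: 6850 * 0.965 = 6610
60–74: 3250 * 0.931 = 3026
Net migration: 0–14 + 487 → 1912; 60–74 + 170 → 3196
→ [1912, 1864, 5522, 6610, 3196]
Period 2:
Births: 5522 * 0.208 = 1149
15–29: 1912 * 0.956 = 1828
30–44: 1864 * 0.944 = 1760
45–59: 5522 * 0.965 = 5329
60–74: 6610 * 0.931 = 6154
Net migration: 0–14 + 487 → 1636; 60–74 + 170 → 6324
→ [1636, 1828, 1760, 5329, 6324]
Period 3:
Births: 1760 * 0.208 = 366
15–29: 1636 * 0.956 = 1564
30–44: 1828 * 0.944 = 1726
45–59: 1760 * 0.965 = 1698
60–74: 5329 * 0.931 = 4961
Net migration: 0–14 + 487 → 853; 60–74 + 170 → 5131
→ [853, 1564, 1726, 1698, 5131]
Period 4:
Births: 1726 * 0.208 = 359
15–29: 853 * 0.956 = 815
30–44: 1564 * 0.944 = 1476
45–59: 1726 * 0.965 = 1666
60–74: 1698 * 0.931 = 1581
Net migration: 0–14 + 487 → 846; 60–74 + 170 → 1751
→ [846, 815, 1476, 1666, 1751]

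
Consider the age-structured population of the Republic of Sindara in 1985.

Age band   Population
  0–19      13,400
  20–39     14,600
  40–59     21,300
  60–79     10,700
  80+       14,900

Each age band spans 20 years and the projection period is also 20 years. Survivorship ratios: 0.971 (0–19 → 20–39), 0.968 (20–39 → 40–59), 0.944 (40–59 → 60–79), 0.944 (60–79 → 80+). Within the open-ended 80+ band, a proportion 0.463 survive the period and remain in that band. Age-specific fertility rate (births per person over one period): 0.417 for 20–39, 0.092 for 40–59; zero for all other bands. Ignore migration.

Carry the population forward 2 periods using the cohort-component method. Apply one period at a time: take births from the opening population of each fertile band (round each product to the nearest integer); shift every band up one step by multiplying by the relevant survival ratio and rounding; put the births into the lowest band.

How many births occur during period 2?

Period 1:
Births: 14600 × 0.417 = 6088 ; 21300 × 0.092 = 1960 ⇒ total 8048
20–39: 13400 × 0.971 = 13011
40–59: 14600 × 0.968 = 14133
60–79: 21300 × 0.944 = 20107
80+: 10700 × 0.944 + 14900 × 0.463 = 10101 + 6899 = 17000
End of period: [8048, 13011, 14133, 20107, 17000]
Period 2:
Births: 13011 × 0.417 = 5426 ; 14133 × 0.092 = 1300 ⇒ total 6726
20–39: 8048 × 0.971 = 7815
40–59: 13011 × 0.968 = 12595
60–79: 14133 × 0.944 = 13342
80+: 20107 × 0.944 + 17000 × 0.463 = 18981 + 7871 = 26852
End of period: [6726, 7815, 12595, 13342, 26852]

6726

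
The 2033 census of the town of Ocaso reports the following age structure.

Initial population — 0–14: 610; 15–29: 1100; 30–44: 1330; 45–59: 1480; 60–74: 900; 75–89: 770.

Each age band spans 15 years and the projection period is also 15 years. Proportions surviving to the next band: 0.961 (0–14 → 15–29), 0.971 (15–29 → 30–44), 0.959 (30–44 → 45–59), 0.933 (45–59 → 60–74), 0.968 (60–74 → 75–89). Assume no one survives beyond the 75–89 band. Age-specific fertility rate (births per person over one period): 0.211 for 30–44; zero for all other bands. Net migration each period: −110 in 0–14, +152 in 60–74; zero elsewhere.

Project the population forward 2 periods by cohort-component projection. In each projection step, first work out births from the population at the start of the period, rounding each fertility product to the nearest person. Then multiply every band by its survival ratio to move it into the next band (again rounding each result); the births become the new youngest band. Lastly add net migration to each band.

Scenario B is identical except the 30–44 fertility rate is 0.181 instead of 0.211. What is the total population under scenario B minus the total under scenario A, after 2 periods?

(Bands numbered youngest = 1 to oldest = 6.)
Period 1:
Births: 1330 × 0.211 = 281
Band 2: 610 × 0.961 = 586
Band 3: 1100 × 0.971 = 1068
Band 4: 1330 × 0.959 = 1275
Band 5: 1480 × 0.933 = 1381
Band 6: 900 × 0.968 = 871
Net migration: Band 1 − 110 → 171; Band 5 + 152 → 1533
Population now: 0–14=171, 15–29=586, 30–44=1068, 45–59=1275, 60–74=1533, 75–89=871
Period 2:
Births: 1068 × 0.211 = 225
Band 2: 171 × 0.961 = 164
Band 3: 586 × 0.971 = 569
Band 4: 1068 × 0.959 = 1024
Band 5: 1275 × 0.933 = 1190
Band 6: 1533 × 0.968 = 1484
Net migration: Band 1 − 110 → 115; Band 5 + 152 → 1342
Population now: 0–14=115, 15–29=164, 30–44=569, 45–59=1024, 60–74=1342, 75–89=1484
Scenario A total after 2 periods: 4698
Scenario B projection —
Period 1:
Births: 1330 × 0.181 = 241
Band 2: 610 × 0.961 = 586
Band 3: 1100 × 0.971 = 1068
Band 4: 1330 × 0.959 = 1275
Band 5: 1480 × 0.933 = 1381
Band 6: 900 × 0.968 = 871
Net migration: Band 1 − 110 → 131; Band 5 + 152 → 1533
Population now: 0–14=131, 15–29=586, 30–44=1068, 45–59=1275, 60–74=1533, 75–89=871
Period 2:
Births: 1068 × 0.181 = 193
Band 2: 131 × 0.961 = 126
Band 3: 586 × 0.971 = 569
Band 4: 1068 × 0.959 = 1024
Band 5: 1275 × 0.933 = 1190
Band 6: 1533 × 0.968 = 1484
Net migration: Band 1 − 110 → 83; Band 5 + 152 → 1342
Population now: 0–14=83, 15–29=126, 30–44=569, 45–59=1024, 60–74=1342, 75–89=1484
Scenario B total after 2 periods: 4628
Difference B − A = 4628 − 4698 = -70

-70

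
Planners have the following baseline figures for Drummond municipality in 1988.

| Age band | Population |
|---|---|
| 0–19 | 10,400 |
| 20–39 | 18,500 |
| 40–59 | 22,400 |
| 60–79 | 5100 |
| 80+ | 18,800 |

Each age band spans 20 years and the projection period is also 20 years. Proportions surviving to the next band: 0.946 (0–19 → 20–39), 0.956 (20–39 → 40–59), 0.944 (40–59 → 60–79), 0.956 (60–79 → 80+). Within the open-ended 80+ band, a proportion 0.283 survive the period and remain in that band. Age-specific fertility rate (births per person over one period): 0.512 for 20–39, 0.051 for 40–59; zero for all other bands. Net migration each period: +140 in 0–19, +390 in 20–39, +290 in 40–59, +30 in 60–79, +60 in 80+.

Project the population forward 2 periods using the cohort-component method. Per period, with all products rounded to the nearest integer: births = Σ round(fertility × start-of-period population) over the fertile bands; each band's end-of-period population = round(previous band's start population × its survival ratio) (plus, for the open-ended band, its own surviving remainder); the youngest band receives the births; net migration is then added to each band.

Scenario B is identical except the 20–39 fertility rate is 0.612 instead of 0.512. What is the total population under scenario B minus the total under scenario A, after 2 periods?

Period 1.
Births: 18500 × 0.512 = 9472  |  22400 × 0.051 = 1142 → 10614
20–39: 10400 × 0.946 = 9838
40–59: 18500 × 0.956 = 17686
60–79: 22400 × 0.944 = 21146
80+: 5100 × 0.956 + 18800 × 0.283 = 4876 + 5320 = 10196
Net migration: 0–19 + 140 → 10754; 20–39 + 390 → 10228; 40–59 + 290 → 17976; 60–79 + 30 → 21176; 80+ + 60 → 10256
→ [10754, 10228, 17976, 21176, 10256]
Period 2.
Births: 10228 × 0.512 = 5237  |  17976 × 0.051 = 917 → 6154
20–39: 10754 × 0.946 = 10173
40–59: 10228 × 0.956 = 9778
60–79: 17976 × 0.944 = 16969
80+: 21176 × 0.956 + 10256 × 0.283 = 20244 + 2902 = 23146
Net migration: 0–19 + 140 → 6294; 20–39 + 390 → 10563; 40–59 + 290 → 10068; 60–79 + 30 → 16999; 80+ + 60 → 23206
→ [6294, 10563, 10068, 16999, 23206]
Scenario A total after 2 periods: 67130
Scenario B projection —
Period 1.
Births: 18500 × 0.612 = 11322  |  22400 × 0.051 = 1142 → 12464
20–39: 10400 × 0.946 = 9838
40–59: 18500 × 0.956 = 17686
60–79: 22400 × 0.944 = 21146
80+: 5100 × 0.956 + 18800 × 0.283 = 4876 + 5320 = 10196
Net migration: 0–19 + 140 → 12604; 20–39 + 390 → 10228; 40–59 + 290 → 17976; 60–79 + 30 → 21176; 80+ + 60 → 10256
→ [12604, 10228, 17976, 21176, 10256]
Period 2.
Births: 10228 × 0.612 = 6260  |  17976 × 0.051 = 917 → 7177
20–39: 12604 × 0.946 = 11923
40–59: 10228 × 0.956 = 9778
60–79: 17976 × 0.944 = 16969
80+: 21176 × 0.956 + 10256 × 0.283 = 20244 + 2902 = 23146
Net migration: 0–19 + 140 → 7317; 20–39 + 390 → 12313; 40–59 + 290 → 10068; 60–79 + 30 → 16999; 80+ + 60 → 23206
→ [7317, 12313, 10068, 16999, 23206]
Scenario B total after 2 periods: 69903
Difference B − A = 69903 − 67130 = 2773

2773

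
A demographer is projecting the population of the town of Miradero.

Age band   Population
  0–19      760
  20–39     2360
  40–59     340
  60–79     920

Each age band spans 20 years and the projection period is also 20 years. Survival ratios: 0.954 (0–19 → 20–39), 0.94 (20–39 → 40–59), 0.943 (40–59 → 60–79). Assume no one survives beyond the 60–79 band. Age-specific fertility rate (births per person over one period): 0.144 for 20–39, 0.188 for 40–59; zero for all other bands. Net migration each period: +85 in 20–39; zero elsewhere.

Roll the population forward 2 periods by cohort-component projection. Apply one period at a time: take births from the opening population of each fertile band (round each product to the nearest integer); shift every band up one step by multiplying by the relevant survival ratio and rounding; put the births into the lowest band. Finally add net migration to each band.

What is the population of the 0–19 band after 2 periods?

Period 1.
Births: 2360 * 0.144 = 340  |  340 * 0.188 = 64 — total 404
20–39: 760 * 0.954 = 725
40–59: 2360 * 0.94 = 2218
60–79: 340 * 0.943 = 321
Net migration: 20–39 + 85 → 810
Population now: 0–19=404, 20–39=810, 40–59=2218, 60–79=321
Period 2.
Births: 810 * 0.144 = 117  |  2218 * 0.188 = 417 — total 534
20–39: 404 * 0.954 = 385
40–59: 810 * 0.94 = 761
60–79: 2218 * 0.943 = 2092
Net migration: 20–39 + 85 → 470
Population now: 0–19=534, 20–39=470, 40–59=761, 60–79=2092

534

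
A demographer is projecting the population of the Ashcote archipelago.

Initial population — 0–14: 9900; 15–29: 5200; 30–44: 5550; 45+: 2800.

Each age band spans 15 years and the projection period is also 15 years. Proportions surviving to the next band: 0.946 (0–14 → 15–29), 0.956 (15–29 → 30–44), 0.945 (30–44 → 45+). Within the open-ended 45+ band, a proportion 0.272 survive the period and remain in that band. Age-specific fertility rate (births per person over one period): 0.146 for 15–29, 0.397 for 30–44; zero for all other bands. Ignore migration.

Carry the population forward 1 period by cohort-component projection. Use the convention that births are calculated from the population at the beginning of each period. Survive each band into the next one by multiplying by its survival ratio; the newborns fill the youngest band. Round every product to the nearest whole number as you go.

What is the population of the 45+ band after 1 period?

(Groups numbered youngest = 1 to oldest = 4.)
Period 1.
Births: 5200 × 0.146 = 759 ; 5550 × 0.397 = 2203 ⇒ total 2962
Group 2: 9900 × 0.946 = 9365
Group 3: 5200 × 0.956 = 4971
Group 4: 5550 × 0.945 + 2800 × 0.272 = 5245 + 762 = 6007
→ [2962, 9365, 4971, 6007]

6007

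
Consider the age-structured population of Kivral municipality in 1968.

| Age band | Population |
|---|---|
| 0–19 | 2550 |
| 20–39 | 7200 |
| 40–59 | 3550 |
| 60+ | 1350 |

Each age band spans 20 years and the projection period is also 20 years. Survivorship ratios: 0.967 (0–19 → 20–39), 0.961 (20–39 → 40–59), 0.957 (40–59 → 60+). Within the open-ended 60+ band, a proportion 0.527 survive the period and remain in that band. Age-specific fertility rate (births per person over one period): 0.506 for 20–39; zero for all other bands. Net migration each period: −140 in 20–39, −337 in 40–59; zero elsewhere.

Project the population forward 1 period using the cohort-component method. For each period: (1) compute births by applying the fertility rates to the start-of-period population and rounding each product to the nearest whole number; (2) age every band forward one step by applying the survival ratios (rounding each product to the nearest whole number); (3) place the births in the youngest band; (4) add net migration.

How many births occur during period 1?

[period 1]
Births: 7200 × 0.506 = 3643
20–39: 2550 × 0.967 = 2466
40–59: 7200 × 0.961 = 6919
60+: 3550 × 0.957 + 1350 × 0.527 = 3397 + 711 = 4108
Net migration: 20–39 − 140 → 2326; 40–59 − 337 → 6582
Giving 3643 / 2326 / 6582 / 4108.

3643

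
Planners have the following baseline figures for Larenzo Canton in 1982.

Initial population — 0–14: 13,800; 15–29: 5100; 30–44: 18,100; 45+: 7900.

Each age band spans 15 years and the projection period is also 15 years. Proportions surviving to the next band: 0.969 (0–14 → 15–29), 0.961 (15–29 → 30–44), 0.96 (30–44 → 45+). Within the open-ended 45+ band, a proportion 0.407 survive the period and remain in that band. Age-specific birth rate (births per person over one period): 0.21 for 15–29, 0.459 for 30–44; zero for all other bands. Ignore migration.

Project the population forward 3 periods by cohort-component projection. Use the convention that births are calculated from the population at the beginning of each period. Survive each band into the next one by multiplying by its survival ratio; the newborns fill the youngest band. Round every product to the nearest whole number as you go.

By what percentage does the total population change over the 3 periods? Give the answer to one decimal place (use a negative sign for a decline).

-12.9

Let group 1 be 0–14 through group 4 = 45+.
After projecting period 1:
Births: 5100 × 0.21 = 1071, 18100 × 0.459 = 8308 → 9379
Group 2: 13800 × 0.969 = 13372
Group 3: 5100 × 0.961 = 4901
Group 4: 18100 × 0.96 + 7900 × 0.407 = 17376 + 3215 = 20591
→ [9379, 13372, 4901, 20591]
After projecting period 2:
Births: 13372 × 0.21 = 2808, 4901 × 0.459 = 2250 → 5058
Group 2: 9379 × 0.969 = 9088
Group 3: 13372 × 0.961 = 12850
Group 4: 4901 × 0.96 + 20591 × 0.407 = 4705 + 8381 = 13086
→ [5058, 9088, 12850, 13086]
After projecting period 3:
Births: 9088 × 0.21 = 1908, 12850 × 0.459 = 5898 → 7806
Group 2: 5058 × 0.969 = 4901
Group 3: 9088 × 0.961 = 8734
Group 4: 12850 × 0.96 + 13086 × 0.407 = 12336 + 5326 = 17662
→ [7806, 4901, 8734, 17662]
Total: 44900 → 39103; change = -5797; percentage change = -12.9%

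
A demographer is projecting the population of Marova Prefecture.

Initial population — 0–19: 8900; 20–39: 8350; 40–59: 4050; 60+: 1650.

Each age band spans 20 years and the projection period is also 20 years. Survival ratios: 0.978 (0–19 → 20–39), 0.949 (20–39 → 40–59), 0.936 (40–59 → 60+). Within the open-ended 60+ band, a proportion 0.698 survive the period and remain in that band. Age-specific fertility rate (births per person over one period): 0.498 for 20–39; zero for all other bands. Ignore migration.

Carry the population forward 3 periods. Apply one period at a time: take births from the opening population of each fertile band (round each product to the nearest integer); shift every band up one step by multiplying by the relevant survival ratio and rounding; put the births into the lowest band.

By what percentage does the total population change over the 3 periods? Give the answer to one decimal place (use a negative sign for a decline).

Period 1.
Births: 8350 * 0.498 = 4158
20–39: 8900 * 0.978 = 8704
40–59: 8350 * 0.949 = 7924
60+: 4050 * 0.936 + 1650 * 0.698 = 3791 + 1152 = 4943
End of period: [4158, 8704, 7924, 4943]
Period 2.
Births: 8704 * 0.498 = 4335
20–39: 4158 * 0.978 = 4067
40–59: 8704 * 0.949 = 8260
60+: 7924 * 0.936 + 4943 * 0.698 = 7417 + 3450 = 10867
End of period: [4335, 4067, 8260, 10867]
Period 3.
Births: 4067 * 0.498 = 2025
20–39: 4335 * 0.978 = 4240
40–59: 4067 * 0.949 = 3860
60+: 8260 * 0.936 + 10867 * 0.698 = 7731 + 7585 = 15316
End of period: [2025, 4240, 3860, 15316]
Total: 22950 → 25441; change = 2491; percentage change = 10.9%

10.9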